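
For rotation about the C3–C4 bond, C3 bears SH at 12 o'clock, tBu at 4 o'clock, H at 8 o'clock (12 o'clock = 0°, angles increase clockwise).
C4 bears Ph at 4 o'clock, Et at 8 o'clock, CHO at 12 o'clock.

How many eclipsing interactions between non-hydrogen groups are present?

2

Non-H eclipsing pairs: SH(0°)/CHO(0°); tBu(120°)/Ph(120°) — 2 interactions.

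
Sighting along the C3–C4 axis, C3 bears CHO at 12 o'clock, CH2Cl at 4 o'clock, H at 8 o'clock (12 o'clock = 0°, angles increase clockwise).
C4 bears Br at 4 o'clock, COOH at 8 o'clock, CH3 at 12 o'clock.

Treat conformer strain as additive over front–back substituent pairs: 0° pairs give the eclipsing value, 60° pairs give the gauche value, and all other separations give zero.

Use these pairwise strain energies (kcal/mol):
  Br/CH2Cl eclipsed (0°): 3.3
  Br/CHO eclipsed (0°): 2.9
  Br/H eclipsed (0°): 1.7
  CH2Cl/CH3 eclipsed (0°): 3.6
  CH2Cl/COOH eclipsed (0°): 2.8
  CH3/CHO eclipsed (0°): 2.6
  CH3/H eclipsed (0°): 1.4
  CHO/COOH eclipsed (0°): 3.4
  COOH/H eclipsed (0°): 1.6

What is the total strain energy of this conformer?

7.5 kcal/mol

This conformer (eclipsed): CHO(0°)/CH3(0°) eclipsed 2.6; CH2Cl(120°)/Br(120°) eclipsed 3.3; H(240°)/COOH(240°) eclipsed 1.6 → 7.5 kcal/mol.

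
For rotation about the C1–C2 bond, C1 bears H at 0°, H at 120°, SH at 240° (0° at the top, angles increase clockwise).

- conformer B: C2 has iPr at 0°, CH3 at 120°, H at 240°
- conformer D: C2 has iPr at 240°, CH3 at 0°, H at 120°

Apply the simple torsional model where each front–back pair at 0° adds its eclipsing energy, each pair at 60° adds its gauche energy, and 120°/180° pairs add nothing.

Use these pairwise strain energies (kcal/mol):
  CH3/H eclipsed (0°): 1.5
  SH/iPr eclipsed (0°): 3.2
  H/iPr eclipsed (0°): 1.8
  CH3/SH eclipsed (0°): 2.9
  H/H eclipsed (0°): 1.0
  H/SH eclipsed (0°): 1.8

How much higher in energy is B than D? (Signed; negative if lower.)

-0.6 kcal/mol

B (eclipsed): H(0°)/iPr(0°) eclipsed 1.8; H(120°)/CH3(120°) eclipsed 1.5; SH(240°)/H(240°) eclipsed 1.8 → 5.1 kcal/mol.
D (eclipsed): H(0°)/CH3(0°) eclipsed 1.5; H(120°)/H(120°) eclipsed 1.0; SH(240°)/iPr(240°) eclipsed 3.2 → 5.7 kcal/mol.
E(B) − E(D) = 5.1 − 5.7 = -0.6 kcal/mol.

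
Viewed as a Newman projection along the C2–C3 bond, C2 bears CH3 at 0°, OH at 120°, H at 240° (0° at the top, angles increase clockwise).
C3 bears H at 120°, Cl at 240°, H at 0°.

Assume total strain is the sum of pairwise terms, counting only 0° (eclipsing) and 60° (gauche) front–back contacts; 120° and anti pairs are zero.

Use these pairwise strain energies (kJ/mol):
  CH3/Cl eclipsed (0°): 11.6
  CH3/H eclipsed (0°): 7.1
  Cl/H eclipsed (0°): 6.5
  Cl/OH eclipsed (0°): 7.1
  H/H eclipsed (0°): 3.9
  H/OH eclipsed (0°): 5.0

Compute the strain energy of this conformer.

18.6 kJ/mol

This conformer is eclipsed. CH3 at 0° is eclipsed with H at 0° (7.1); OH at 120° is eclipsed with H at 120° (5.0); H at 240° is eclipsed with Cl at 240° (6.5). Total 18.6 kJ/mol.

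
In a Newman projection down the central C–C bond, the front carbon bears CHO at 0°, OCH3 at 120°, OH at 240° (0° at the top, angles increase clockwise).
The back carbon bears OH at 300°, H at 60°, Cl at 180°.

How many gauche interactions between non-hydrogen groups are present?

4

Non-H gauche pairs: CHO(0°)/OH(300°); OCH3(120°)/Cl(180°); OH(240°)/OH(300°); OH(240°)/Cl(180°) — 4 interactions.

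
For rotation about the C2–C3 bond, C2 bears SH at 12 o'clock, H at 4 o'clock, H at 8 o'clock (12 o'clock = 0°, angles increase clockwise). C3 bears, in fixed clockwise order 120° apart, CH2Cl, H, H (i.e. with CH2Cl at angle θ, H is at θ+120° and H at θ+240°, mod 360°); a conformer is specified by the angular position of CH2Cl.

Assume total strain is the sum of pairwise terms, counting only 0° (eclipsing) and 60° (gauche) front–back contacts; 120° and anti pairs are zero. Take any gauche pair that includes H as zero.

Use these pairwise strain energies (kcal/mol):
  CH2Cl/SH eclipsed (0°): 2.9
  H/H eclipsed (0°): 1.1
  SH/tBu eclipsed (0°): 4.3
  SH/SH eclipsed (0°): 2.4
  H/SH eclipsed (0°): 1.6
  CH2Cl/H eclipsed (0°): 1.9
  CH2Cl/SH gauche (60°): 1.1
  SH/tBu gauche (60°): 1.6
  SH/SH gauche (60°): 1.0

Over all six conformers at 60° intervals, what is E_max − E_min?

5.1 kcal/mol

CH2Cl at 0° (eclipsed): SH(0°)/CH2Cl(0°) eclipsed 2.9; H(120°)/H(120°) eclipsed 1.1; H(240°)/H(240°) eclipsed 1.1 → 5.1 kcal/mol.
CH2Cl at 60° (staggered): SH(0°)/CH2Cl(60°) gauche 1.1 → 1.1 kcal/mol.
CH2Cl at 120° (eclipsed): SH(0°)/H(0°) eclipsed 1.6; H(120°)/CH2Cl(120°) eclipsed 1.9; H(240°)/H(240°) eclipsed 1.1 → 4.6 kcal/mol.
CH2Cl at 180° (staggered): no non-H gauche contacts → 0.0 kcal/mol.
CH2Cl at 240° (eclipsed): SH(0°)/H(0°) eclipsed 1.6; H(120°)/H(120°) eclipsed 1.1; H(240°)/CH2Cl(240°) eclipsed 1.9 → 4.6 kcal/mol.
CH2Cl at 300° (staggered): SH(0°)/CH2Cl(300°) gauche 1.1 → 1.1 kcal/mol.
Max at 0° (5.1 kcal/mol), min at 180° (0.0 kcal/mol); barrier = 5.1 kcal/mol.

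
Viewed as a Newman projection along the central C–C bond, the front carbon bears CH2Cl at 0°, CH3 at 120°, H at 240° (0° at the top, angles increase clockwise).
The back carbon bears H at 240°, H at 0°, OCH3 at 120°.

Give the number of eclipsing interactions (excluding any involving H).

Non-H eclipsing pairs: CH3(120°)/OCH3(120°) — 1 interaction.

1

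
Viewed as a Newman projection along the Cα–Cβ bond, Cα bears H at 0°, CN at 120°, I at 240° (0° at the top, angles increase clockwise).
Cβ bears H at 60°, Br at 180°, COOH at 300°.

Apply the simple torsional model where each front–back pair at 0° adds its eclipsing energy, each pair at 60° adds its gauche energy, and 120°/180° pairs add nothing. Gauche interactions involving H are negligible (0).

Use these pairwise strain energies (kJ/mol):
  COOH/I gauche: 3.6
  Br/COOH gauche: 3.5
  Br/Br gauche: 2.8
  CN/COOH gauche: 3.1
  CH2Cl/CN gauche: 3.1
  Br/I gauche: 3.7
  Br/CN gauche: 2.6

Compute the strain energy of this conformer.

This conformer (staggered): CN–Br gauche, I–Br gauche, I–COOH gauche; 2.6 + 3.7 + 3.6 = 9.9 kJ/mol.

9.9 kJ/mol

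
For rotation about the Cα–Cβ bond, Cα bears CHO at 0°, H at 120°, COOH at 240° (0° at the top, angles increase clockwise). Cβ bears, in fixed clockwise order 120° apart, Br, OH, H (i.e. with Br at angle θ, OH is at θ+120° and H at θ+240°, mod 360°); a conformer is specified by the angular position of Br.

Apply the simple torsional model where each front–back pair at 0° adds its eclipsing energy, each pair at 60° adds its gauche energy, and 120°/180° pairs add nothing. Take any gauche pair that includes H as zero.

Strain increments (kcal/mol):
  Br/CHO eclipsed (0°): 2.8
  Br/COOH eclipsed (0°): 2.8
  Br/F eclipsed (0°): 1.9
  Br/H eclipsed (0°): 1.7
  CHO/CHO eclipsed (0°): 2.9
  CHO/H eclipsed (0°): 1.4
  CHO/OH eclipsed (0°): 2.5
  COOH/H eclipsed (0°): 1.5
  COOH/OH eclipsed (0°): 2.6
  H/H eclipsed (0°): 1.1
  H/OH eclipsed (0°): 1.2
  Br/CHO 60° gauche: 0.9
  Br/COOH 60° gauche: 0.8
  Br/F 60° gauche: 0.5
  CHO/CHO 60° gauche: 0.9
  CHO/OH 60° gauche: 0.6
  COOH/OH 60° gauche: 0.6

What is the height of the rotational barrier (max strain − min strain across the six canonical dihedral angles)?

Br at 0° (eclipsed): CHO–Br eclipsed, H–OH eclipsed, COOH–H eclipsed; 2.8 + 1.2 + 1.5 = 5.5 kcal/mol.
Br at 60° (staggered): CHO–Br gauche, COOH–OH gauche; 0.9 + 0.6 = 1.5 kcal/mol.
Br at 120° (eclipsed): CHO–H eclipsed, H–Br eclipsed, COOH–OH eclipsed; 1.4 + 1.7 + 2.6 = 5.7 kcal/mol.
Br at 180° (staggered): CHO–OH gauche, COOH–Br gauche, COOH–OH gauche; 0.6 + 0.8 + 0.6 = 2.0 kcal/mol.
Br at 240° (eclipsed): CHO–OH eclipsed, H–H eclipsed, COOH–Br eclipsed; 2.5 + 1.1 + 2.8 = 6.4 kcal/mol.
Br at 300° (staggered): CHO–Br gauche, CHO–OH gauche, COOH–Br gauche; 0.9 + 0.6 + 0.8 = 2.3 kcal/mol.
Max at 240° (6.4 kcal/mol), min at 60° (1.5 kcal/mol); barrier = 4.9 kcal/mol.

4.9 kcal/mol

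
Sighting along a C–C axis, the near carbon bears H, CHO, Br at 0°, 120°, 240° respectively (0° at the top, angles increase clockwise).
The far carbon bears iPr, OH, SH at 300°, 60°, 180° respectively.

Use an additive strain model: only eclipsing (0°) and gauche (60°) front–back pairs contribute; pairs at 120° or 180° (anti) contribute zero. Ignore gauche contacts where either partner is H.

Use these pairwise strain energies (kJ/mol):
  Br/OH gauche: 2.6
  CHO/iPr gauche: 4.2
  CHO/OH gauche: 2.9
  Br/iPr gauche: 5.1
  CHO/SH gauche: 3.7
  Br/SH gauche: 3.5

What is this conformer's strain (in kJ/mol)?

This conformer (staggered): CHO(120°)/OH(60°) gauche 2.9; CHO(120°)/SH(180°) gauche 3.7; Br(240°)/iPr(300°) gauche 5.1; Br(240°)/SH(180°) gauche 3.5 → 15.2 kJ/mol.

15.2 kJ/mol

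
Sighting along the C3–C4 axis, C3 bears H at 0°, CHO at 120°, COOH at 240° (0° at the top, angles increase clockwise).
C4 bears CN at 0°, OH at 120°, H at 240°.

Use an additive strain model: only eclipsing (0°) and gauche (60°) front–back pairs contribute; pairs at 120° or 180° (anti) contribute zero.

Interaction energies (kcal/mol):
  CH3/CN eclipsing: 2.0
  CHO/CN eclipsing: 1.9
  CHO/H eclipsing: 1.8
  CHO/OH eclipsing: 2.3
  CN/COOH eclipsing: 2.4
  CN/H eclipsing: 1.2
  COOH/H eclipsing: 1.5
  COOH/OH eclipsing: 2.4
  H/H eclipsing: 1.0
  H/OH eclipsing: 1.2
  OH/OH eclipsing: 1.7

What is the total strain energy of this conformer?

5.0 kcal/mol

This conformer (eclipsed): H–CN eclipsed, CHO–OH eclipsed, COOH–H eclipsed; 1.2 + 2.3 + 1.5 = 5.0 kcal/mol.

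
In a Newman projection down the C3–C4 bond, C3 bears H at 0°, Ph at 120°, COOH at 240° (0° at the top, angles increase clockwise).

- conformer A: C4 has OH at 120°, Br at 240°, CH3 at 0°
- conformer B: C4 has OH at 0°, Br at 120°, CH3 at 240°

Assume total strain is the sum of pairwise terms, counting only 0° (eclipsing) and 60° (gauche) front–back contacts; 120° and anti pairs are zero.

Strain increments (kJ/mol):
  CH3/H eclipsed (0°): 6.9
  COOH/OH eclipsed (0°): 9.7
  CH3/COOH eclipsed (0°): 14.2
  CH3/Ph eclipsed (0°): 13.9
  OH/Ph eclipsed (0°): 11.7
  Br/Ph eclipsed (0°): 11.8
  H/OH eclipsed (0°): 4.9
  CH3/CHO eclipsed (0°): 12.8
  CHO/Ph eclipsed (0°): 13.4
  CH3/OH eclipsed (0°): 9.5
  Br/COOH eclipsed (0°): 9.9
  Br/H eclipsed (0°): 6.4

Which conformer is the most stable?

A

A (eclipsed): H(0°)/CH3(0°) eclipsed 6.9; Ph(120°)/OH(120°) eclipsed 11.7; COOH(240°)/Br(240°) eclipsed 9.9 → 28.5 kJ/mol.
B (eclipsed): H(0°)/OH(0°) eclipsed 4.9; Ph(120°)/Br(120°) eclipsed 11.8; COOH(240°)/CH3(240°) eclipsed 14.2 → 30.9 kJ/mol.
A has the lowest total (28.5 kJ/mol).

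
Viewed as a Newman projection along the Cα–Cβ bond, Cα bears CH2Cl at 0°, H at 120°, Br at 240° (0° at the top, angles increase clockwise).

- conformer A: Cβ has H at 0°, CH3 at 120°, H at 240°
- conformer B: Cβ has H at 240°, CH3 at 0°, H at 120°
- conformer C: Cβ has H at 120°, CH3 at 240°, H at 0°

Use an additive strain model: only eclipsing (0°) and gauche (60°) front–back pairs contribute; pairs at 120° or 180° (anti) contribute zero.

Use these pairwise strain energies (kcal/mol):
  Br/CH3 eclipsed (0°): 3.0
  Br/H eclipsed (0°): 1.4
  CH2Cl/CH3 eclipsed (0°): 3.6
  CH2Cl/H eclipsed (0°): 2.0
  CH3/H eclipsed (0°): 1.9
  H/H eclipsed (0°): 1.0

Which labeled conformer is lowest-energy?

A is eclipsed. CH2Cl at 0° is eclipsed with H at 0° (2.0); H at 120° is eclipsed with CH3 at 120° (1.9); Br at 240° is eclipsed with H at 240° (1.4). Total 5.3 kcal/mol.
B is eclipsed. CH2Cl at 0° is eclipsed with CH3 at 0° (3.6); H at 120° is eclipsed with H at 120° (1.0); Br at 240° is eclipsed with H at 240° (1.4). Total 6.0 kcal/mol.
C is eclipsed. CH2Cl at 0° is eclipsed with H at 0° (2.0); H at 120° is eclipsed with H at 120° (1.0); Br at 240° is eclipsed with CH3 at 240° (3.0). Total 6.0 kcal/mol.
A has the lowest total (5.3 kcal/mol).

A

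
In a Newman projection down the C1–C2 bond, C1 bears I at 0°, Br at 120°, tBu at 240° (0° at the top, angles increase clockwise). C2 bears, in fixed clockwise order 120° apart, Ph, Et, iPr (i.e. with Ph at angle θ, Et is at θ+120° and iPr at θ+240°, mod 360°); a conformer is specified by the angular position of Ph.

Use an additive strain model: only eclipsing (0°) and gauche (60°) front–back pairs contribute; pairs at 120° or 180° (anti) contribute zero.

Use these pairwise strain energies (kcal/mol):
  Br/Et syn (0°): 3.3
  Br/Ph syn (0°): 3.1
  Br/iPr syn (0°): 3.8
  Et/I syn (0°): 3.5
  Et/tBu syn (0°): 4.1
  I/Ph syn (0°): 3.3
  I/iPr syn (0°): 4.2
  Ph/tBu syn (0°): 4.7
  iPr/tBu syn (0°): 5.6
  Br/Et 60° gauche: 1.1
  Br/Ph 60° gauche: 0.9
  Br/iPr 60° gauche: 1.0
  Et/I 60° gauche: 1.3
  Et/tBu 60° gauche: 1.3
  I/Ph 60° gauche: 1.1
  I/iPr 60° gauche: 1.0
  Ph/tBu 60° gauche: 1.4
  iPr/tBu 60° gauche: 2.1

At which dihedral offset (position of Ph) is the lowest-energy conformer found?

Ph at 0° (eclipsed): I–Ph eclipsed, Br–Et eclipsed, tBu–iPr eclipsed; 3.3 + 3.3 + 5.6 = 12.2 kcal/mol.
Ph at 60° (staggered): I–Ph gauche, I–iPr gauche, Br–Ph gauche, Br–Et gauche, tBu–Et gauche, tBu–iPr gauche; 1.1 + 1.0 + 0.9 + 1.1 + 1.3 + 2.1 = 7.5 kcal/mol.
Ph at 120° (eclipsed): I–iPr eclipsed, Br–Ph eclipsed, tBu–Et eclipsed; 4.2 + 3.1 + 4.1 = 11.4 kcal/mol.
Ph at 180° (staggered): I–Et gauche, I–iPr gauche, Br–Ph gauche, Br–iPr gauche, tBu–Ph gauche, tBu–Et gauche; 1.3 + 1.0 + 0.9 + 1.0 + 1.4 + 1.3 = 6.9 kcal/mol.
Ph at 240° (eclipsed): I–Et eclipsed, Br–iPr eclipsed, tBu–Ph eclipsed; 3.5 + 3.8 + 4.7 = 12.0 kcal/mol.
Ph at 300° (staggered): I–Ph gauche, I–Et gauche, Br–Et gauche, Br–iPr gauche, tBu–Ph gauche, tBu–iPr gauche; 1.1 + 1.3 + 1.1 + 1.0 + 1.4 + 2.1 = 8.0 kcal/mol.
The minimum (6.9 kcal/mol) occurs with Ph at 180°.

180°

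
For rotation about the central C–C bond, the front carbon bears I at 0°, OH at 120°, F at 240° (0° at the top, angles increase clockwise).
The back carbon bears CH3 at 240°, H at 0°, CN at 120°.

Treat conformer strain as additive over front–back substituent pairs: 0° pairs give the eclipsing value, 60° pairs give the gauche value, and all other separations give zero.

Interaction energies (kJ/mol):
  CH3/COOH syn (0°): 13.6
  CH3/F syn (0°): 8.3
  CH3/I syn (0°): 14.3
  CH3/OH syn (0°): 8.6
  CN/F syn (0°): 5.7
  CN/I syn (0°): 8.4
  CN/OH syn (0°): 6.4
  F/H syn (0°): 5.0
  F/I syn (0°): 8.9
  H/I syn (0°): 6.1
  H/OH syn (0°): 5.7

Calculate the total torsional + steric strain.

20.8 kJ/mol

This conformer (eclipsed): I–H eclipsed, OH–CN eclipsed, F–CH3 eclipsed; 6.1 + 6.4 + 8.3 = 20.8 kJ/mol.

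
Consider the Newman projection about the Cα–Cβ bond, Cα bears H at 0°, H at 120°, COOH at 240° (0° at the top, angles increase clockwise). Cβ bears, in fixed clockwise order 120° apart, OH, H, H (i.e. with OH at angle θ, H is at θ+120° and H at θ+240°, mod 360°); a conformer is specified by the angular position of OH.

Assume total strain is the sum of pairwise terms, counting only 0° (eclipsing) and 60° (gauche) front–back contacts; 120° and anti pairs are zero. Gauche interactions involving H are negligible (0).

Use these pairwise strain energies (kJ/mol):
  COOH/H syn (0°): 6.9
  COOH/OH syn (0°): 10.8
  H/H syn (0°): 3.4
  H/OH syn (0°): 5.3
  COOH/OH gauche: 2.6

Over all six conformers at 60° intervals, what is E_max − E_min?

17.6 kJ/mol

OH at 0° (eclipsed): H–OH eclipsed, H–H eclipsed, COOH–H eclipsed; 5.3 + 3.4 + 6.9 = 15.6 kJ/mol.
OH at 60° (staggered): no non-H gauche contacts → 0.0 kJ/mol.
OH at 120° (eclipsed): H–H eclipsed, H–OH eclipsed, COOH–H eclipsed; 3.4 + 5.3 + 6.9 = 15.6 kJ/mol.
OH at 180° (staggered): COOH–OH gauche; 2.6 = 2.6 kJ/mol.
OH at 240° (eclipsed): H–H eclipsed, H–H eclipsed, COOH–OH eclipsed; 3.4 + 3.4 + 10.8 = 17.6 kJ/mol.
OH at 300° (staggered): COOH–OH gauche; 2.6 = 2.6 kJ/mol.
Max at 240° (17.6 kJ/mol), min at 60° (0.0 kJ/mol); barrier = 17.6 kJ/mol.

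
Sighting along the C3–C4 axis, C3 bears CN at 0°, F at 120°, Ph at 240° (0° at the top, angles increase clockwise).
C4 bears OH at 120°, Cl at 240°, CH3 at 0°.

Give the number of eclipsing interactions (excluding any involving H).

3

Non-H eclipsing pairs: CN(0°)/CH3(0°); F(120°)/OH(120°); Ph(240°)/Cl(240°) — 3 interactions.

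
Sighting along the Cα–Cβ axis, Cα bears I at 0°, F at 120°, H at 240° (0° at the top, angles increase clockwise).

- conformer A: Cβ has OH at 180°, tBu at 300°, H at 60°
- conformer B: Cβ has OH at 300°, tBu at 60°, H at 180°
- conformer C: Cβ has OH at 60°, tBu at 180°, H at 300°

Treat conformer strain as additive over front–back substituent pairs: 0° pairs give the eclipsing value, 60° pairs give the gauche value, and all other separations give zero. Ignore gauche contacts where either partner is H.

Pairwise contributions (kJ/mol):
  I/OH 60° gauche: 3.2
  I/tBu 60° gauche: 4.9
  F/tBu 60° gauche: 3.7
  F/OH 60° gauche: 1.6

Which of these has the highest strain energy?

A (staggered): I(0°)/tBu(300°) gauche 4.9; F(120°)/OH(180°) gauche 1.6 → 6.5 kJ/mol.
B (staggered): I(0°)/OH(300°) gauche 3.2; I(0°)/tBu(60°) gauche 4.9; F(120°)/tBu(60°) gauche 3.7 → 11.8 kJ/mol.
C (staggered): I(0°)/OH(60°) gauche 3.2; F(120°)/OH(60°) gauche 1.6; F(120°)/tBu(180°) gauche 3.7 → 8.5 kJ/mol.
B has the highest total (11.8 kJ/mol).

B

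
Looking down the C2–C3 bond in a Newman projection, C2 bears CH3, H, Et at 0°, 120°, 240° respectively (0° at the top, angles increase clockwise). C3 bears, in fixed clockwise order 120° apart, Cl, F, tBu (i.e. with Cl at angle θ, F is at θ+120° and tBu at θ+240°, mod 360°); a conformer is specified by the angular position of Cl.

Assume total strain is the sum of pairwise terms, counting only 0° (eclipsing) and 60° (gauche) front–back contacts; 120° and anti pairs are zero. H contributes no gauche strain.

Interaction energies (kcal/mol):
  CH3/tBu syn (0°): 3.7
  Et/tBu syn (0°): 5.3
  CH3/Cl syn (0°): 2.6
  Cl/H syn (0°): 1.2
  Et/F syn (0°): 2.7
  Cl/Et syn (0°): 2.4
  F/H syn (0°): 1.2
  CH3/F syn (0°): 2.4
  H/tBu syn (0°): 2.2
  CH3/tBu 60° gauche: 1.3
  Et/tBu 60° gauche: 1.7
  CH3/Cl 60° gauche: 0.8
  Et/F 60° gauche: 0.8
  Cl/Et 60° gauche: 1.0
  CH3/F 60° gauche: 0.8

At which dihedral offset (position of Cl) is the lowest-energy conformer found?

Cl at 0° (eclipsed): CH3(0°)/Cl(0°) eclipsed 2.6; H(120°)/F(120°) eclipsed 1.2; Et(240°)/tBu(240°) eclipsed 5.3 → 9.1 kcal/mol.
Cl at 60° (staggered): CH3(0°)/Cl(60°) gauche 0.8; CH3(0°)/tBu(300°) gauche 1.3; Et(240°)/F(180°) gauche 0.8; Et(240°)/tBu(300°) gauche 1.7 → 4.6 kcal/mol.
Cl at 120° (eclipsed): CH3(0°)/tBu(0°) eclipsed 3.7; H(120°)/Cl(120°) eclipsed 1.2; Et(240°)/F(240°) eclipsed 2.7 → 7.6 kcal/mol.
Cl at 180° (staggered): CH3(0°)/F(300°) gauche 0.8; CH3(0°)/tBu(60°) gauche 1.3; Et(240°)/Cl(180°) gauche 1.0; Et(240°)/F(300°) gauche 0.8 → 3.9 kcal/mol.
Cl at 240° (eclipsed): CH3(0°)/F(0°) eclipsed 2.4; H(120°)/tBu(120°) eclipsed 2.2; Et(240°)/Cl(240°) eclipsed 2.4 → 7.0 kcal/mol.
Cl at 300° (staggered): CH3(0°)/Cl(300°) gauche 0.8; CH3(0°)/F(60°) gauche 0.8; Et(240°)/Cl(300°) gauche 1.0; Et(240°)/tBu(180°) gauche 1.7 → 4.3 kcal/mol.
The minimum (3.9 kcal/mol) occurs with Cl at 180°.

180°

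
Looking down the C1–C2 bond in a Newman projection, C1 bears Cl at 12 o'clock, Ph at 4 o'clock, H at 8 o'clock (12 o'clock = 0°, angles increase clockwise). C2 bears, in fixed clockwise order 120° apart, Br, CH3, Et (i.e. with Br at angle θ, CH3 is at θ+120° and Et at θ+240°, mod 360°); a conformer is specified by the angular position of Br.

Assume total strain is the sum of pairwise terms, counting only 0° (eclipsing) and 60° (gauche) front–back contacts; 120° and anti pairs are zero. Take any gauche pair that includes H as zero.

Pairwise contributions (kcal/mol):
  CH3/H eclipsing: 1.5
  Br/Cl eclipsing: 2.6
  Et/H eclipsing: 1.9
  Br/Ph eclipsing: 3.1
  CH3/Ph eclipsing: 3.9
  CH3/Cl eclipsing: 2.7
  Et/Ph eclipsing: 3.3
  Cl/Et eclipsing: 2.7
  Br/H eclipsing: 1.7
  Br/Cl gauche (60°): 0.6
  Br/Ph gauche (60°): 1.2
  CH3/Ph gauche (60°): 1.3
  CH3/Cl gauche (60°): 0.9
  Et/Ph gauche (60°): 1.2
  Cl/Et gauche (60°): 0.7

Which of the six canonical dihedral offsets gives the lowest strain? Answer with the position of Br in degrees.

Br at 0° (eclipsed): Cl–Br eclipsed, Ph–CH3 eclipsed, H–Et eclipsed; 2.6 + 3.9 + 1.9 = 8.4 kcal/mol.
Br at 60° (staggered): Cl–Br gauche, Cl–Et gauche, Ph–Br gauche, Ph–CH3 gauche; 0.6 + 0.7 + 1.2 + 1.3 = 3.8 kcal/mol.
Br at 120° (eclipsed): Cl–Et eclipsed, Ph–Br eclipsed, H–CH3 eclipsed; 2.7 + 3.1 + 1.5 = 7.3 kcal/mol.
Br at 180° (staggered): Cl–CH3 gauche, Cl–Et gauche, Ph–Br gauche, Ph–Et gauche; 0.9 + 0.7 + 1.2 + 1.2 = 4.0 kcal/mol.
Br at 240° (eclipsed): Cl–CH3 eclipsed, Ph–Et eclipsed, H–Br eclipsed; 2.7 + 3.3 + 1.7 = 7.7 kcal/mol.
Br at 300° (staggered): Cl–Br gauche, Cl–CH3 gauche, Ph–CH3 gauche, Ph–Et gauche; 0.6 + 0.9 + 1.3 + 1.2 = 4.0 kcal/mol.
The minimum (3.8 kcal/mol) occurs with Br at 60°.

60°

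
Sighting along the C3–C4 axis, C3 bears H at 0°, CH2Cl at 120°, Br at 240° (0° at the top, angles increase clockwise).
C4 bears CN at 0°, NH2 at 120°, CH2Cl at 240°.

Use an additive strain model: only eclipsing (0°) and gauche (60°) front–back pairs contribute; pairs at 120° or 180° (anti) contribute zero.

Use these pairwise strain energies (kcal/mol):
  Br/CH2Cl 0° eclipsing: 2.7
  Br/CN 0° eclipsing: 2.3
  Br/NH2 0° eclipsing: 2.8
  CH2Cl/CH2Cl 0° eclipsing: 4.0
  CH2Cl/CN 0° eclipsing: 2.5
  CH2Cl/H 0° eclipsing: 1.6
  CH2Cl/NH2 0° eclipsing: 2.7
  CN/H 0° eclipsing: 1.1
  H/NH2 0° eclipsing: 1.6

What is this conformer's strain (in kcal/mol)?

6.5 kcal/mol

This conformer is eclipsed. H at 0° is eclipsed with CN at 0° (1.1); CH2Cl at 120° is eclipsed with NH2 at 120° (2.7); Br at 240° is eclipsed with CH2Cl at 240° (2.7). Total 6.5 kcal/mol.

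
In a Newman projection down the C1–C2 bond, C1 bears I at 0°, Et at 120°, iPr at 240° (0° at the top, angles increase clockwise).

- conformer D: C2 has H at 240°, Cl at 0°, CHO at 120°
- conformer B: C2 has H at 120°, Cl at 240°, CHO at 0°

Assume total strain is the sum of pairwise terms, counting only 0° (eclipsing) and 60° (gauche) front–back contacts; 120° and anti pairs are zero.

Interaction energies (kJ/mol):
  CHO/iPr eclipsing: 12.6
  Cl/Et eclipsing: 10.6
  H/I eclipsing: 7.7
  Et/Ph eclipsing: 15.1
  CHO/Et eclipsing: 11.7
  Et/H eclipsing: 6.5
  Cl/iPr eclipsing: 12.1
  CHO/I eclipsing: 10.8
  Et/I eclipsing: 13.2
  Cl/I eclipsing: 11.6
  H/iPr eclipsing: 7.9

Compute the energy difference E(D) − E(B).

D (eclipsed): I(0°)/Cl(0°) eclipsed 11.6; Et(120°)/CHO(120°) eclipsed 11.7; iPr(240°)/H(240°) eclipsed 7.9 → 31.2 kJ/mol.
B (eclipsed): I(0°)/CHO(0°) eclipsed 10.8; Et(120°)/H(120°) eclipsed 6.5; iPr(240°)/Cl(240°) eclipsed 12.1 → 29.4 kJ/mol.
E(D) − E(B) = 31.2 − 29.4 = +1.8 kJ/mol.

+1.8 kJ/mol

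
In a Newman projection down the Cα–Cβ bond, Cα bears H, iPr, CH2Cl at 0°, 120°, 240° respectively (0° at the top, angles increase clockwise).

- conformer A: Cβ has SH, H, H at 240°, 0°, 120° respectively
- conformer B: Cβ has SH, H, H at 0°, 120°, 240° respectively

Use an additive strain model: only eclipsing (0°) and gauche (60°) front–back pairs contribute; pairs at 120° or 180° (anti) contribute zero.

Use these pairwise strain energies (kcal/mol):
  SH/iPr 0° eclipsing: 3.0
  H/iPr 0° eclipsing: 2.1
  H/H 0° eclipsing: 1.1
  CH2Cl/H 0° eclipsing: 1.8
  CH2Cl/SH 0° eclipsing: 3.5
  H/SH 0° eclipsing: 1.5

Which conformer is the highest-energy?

A (eclipsed): H(0°)/H(0°) eclipsed 1.1; iPr(120°)/H(120°) eclipsed 2.1; CH2Cl(240°)/SH(240°) eclipsed 3.5 → 6.7 kcal/mol.
B (eclipsed): H(0°)/SH(0°) eclipsed 1.5; iPr(120°)/H(120°) eclipsed 2.1; CH2Cl(240°)/H(240°) eclipsed 1.8 → 5.4 kcal/mol.
A has the highest total (6.7 kcal/mol).

A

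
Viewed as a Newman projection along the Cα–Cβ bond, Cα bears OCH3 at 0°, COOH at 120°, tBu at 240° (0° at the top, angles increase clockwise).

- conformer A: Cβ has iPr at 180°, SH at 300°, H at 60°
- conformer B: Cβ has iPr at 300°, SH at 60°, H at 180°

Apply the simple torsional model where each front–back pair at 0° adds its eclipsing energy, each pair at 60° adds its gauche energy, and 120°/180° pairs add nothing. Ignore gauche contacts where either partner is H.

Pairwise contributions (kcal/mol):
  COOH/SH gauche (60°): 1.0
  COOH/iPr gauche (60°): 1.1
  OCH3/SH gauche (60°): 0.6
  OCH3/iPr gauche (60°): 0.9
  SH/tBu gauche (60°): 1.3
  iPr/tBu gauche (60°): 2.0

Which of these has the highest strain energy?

A

A (staggered): OCH3(0°)/SH(300°) gauche 0.6; COOH(120°)/iPr(180°) gauche 1.1; tBu(240°)/iPr(180°) gauche 2.0; tBu(240°)/SH(300°) gauche 1.3 → 5.0 kcal/mol.
B (staggered): OCH3(0°)/iPr(300°) gauche 0.9; OCH3(0°)/SH(60°) gauche 0.6; COOH(120°)/SH(60°) gauche 1.0; tBu(240°)/iPr(300°) gauche 2.0 → 4.5 kcal/mol.
A has the highest total (5.0 kcal/mol).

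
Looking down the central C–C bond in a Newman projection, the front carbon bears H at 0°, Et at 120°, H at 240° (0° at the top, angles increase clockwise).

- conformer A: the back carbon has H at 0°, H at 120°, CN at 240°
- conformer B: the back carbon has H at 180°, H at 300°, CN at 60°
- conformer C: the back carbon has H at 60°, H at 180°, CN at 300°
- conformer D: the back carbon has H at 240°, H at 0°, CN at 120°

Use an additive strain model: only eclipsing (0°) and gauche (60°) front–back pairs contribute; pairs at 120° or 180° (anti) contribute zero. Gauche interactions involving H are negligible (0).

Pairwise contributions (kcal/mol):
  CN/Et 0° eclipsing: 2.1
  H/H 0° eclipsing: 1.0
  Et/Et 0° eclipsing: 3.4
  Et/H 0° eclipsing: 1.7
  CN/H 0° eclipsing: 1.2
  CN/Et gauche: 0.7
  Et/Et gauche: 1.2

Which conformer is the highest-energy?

A is eclipsed. H at 0° is eclipsed with H at 0° (1.0); Et at 120° is eclipsed with H at 120° (1.7); H at 240° is eclipsed with CN at 240° (1.2). Total 3.9 kcal/mol.
B is staggered. Et at 120° is gauche with CN at 60° (0.7). Total 0.7 kcal/mol.
C (staggered): no non-H gauche contacts → 0.0 kcal/mol.
D is eclipsed. H at 0° is eclipsed with H at 0° (1.0); Et at 120° is eclipsed with CN at 120° (2.1); H at 240° is eclipsed with H at 240° (1.0). Total 4.1 kcal/mol.
D has the highest total (4.1 kcal/mol).

D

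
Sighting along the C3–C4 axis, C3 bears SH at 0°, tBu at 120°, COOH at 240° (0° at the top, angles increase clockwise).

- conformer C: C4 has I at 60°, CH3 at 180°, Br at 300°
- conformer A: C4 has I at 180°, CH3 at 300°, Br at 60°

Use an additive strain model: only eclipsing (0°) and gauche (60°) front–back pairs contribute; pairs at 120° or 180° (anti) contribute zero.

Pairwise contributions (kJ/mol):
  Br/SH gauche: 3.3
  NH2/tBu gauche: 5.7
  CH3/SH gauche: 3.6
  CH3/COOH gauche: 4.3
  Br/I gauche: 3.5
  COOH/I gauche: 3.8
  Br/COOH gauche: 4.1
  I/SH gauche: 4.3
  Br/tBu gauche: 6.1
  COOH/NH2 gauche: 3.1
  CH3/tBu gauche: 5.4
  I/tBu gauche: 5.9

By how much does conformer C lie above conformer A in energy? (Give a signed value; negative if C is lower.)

+0.3 kJ/mol

C (staggered): SH(0°)/I(60°) gauche 4.3; SH(0°)/Br(300°) gauche 3.3; tBu(120°)/I(60°) gauche 5.9; tBu(120°)/CH3(180°) gauche 5.4; COOH(240°)/CH3(180°) gauche 4.3; COOH(240°)/Br(300°) gauche 4.1 → 27.3 kJ/mol.
A (staggered): SH(0°)/CH3(300°) gauche 3.6; SH(0°)/Br(60°) gauche 3.3; tBu(120°)/I(180°) gauche 5.9; tBu(120°)/Br(60°) gauche 6.1; COOH(240°)/I(180°) gauche 3.8; COOH(240°)/CH3(300°) gauche 4.3 → 27.0 kJ/mol.
E(C) − E(A) = 27.3 − 27.0 = +0.3 kJ/mol.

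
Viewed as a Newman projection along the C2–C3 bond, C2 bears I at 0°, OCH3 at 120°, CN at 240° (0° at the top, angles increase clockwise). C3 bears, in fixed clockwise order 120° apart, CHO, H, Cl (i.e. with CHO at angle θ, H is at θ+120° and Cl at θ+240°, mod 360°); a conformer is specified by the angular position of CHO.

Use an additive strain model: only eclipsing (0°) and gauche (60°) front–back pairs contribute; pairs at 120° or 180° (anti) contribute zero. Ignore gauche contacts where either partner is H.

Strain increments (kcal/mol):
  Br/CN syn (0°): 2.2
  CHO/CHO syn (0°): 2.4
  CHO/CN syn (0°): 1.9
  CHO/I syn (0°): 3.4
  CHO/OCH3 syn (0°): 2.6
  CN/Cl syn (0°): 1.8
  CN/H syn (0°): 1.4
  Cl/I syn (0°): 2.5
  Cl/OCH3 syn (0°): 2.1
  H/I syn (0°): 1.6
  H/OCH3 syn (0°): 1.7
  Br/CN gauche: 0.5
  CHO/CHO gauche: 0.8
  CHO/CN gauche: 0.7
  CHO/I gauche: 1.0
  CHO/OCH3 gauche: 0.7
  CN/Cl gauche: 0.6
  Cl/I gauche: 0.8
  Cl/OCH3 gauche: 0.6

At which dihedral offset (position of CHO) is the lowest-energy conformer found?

180°

CHO at 0° (eclipsed): I–CHO eclipsed, OCH3–H eclipsed, CN–Cl eclipsed; 3.4 + 1.7 + 1.8 = 6.9 kcal/mol.
CHO at 60° (staggered): I–CHO gauche, I–Cl gauche, OCH3–CHO gauche, CN–Cl gauche; 1.0 + 0.8 + 0.7 + 0.6 = 3.1 kcal/mol.
CHO at 120° (eclipsed): I–Cl eclipsed, OCH3–CHO eclipsed, CN–H eclipsed; 2.5 + 2.6 + 1.4 = 6.5 kcal/mol.
CHO at 180° (staggered): I–Cl gauche, OCH3–CHO gauche, OCH3–Cl gauche, CN–CHO gauche; 0.8 + 0.7 + 0.6 + 0.7 = 2.8 kcal/mol.
CHO at 240° (eclipsed): I–H eclipsed, OCH3–Cl eclipsed, CN–CHO eclipsed; 1.6 + 2.1 + 1.9 = 5.6 kcal/mol.
CHO at 300° (staggered): I–CHO gauche, OCH3–Cl gauche, CN–CHO gauche, CN–Cl gauche; 1.0 + 0.6 + 0.7 + 0.6 = 2.9 kcal/mol.
The minimum (2.8 kcal/mol) occurs with CHO at 180°.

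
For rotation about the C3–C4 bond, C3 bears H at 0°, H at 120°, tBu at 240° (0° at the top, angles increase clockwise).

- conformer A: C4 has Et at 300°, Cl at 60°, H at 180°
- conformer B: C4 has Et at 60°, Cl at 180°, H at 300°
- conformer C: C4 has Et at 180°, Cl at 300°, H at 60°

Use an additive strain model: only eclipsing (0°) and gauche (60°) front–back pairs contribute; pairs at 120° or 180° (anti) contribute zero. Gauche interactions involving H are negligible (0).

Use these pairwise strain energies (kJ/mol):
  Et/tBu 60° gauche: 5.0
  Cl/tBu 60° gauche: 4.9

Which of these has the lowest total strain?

B

A (staggered): tBu(240°)/Et(300°) gauche 5.0 → 5.0 kJ/mol.
B (staggered): tBu(240°)/Cl(180°) gauche 4.9 → 4.9 kJ/mol.
C (staggered): tBu(240°)/Et(180°) gauche 5.0; tBu(240°)/Cl(300°) gauche 4.9 → 9.9 kJ/mol.
B has the lowest total (4.9 kJ/mol).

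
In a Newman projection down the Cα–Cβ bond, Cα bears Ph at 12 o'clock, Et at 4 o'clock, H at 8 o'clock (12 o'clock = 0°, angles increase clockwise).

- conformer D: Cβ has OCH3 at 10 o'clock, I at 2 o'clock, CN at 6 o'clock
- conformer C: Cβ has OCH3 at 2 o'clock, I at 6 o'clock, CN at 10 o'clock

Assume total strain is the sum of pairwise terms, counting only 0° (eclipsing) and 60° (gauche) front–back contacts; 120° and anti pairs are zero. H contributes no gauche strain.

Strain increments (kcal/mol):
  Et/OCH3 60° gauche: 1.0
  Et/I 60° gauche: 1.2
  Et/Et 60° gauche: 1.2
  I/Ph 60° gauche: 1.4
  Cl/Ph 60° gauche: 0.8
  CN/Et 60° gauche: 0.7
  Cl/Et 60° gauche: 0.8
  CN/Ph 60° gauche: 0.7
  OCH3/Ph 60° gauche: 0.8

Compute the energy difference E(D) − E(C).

D (staggered): Ph(0°)/OCH3(300°) gauche 0.8; Ph(0°)/I(60°) gauche 1.4; Et(120°)/I(60°) gauche 1.2; Et(120°)/CN(180°) gauche 0.7 → 4.1 kcal/mol.
C (staggered): Ph(0°)/OCH3(60°) gauche 0.8; Ph(0°)/CN(300°) gauche 0.7; Et(120°)/OCH3(60°) gauche 1.0; Et(120°)/I(180°) gauche 1.2 → 3.7 kcal/mol.
E(D) − E(C) = 4.1 − 3.7 = +0.4 kcal/mol.

+0.4 kcal/mol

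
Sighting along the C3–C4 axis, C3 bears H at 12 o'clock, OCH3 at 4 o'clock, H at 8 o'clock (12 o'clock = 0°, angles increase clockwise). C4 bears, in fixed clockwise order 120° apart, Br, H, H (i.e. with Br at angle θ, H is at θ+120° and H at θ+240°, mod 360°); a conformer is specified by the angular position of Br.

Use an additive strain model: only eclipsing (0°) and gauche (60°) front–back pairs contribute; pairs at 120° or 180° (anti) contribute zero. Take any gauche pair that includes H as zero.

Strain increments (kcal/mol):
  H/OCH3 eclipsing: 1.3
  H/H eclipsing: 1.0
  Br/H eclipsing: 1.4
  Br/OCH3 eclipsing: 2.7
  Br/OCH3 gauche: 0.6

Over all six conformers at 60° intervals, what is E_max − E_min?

4.7 kcal/mol

Br at 0° is eclipsed. H at 0° is eclipsed with Br at 0° (1.4); OCH3 at 120° is eclipsed with H at 120° (1.3); H at 240° is eclipsed with H at 240° (1.0). Total 3.7 kcal/mol.
Br at 60° is staggered. OCH3 at 120° is gauche with Br at 60° (0.6). Total 0.6 kcal/mol.
Br at 120° is eclipsed. H at 0° is eclipsed with H at 0° (1.0); OCH3 at 120° is eclipsed with Br at 120° (2.7); H at 240° is eclipsed with H at 240° (1.0). Total 4.7 kcal/mol.
Br at 180° is staggered. OCH3 at 120° is gauche with Br at 180° (0.6). Total 0.6 kcal/mol.
Br at 240° is eclipsed. H at 0° is eclipsed with H at 0° (1.0); OCH3 at 120° is eclipsed with H at 120° (1.3); H at 240° is eclipsed with Br at 240° (1.4). Total 3.7 kcal/mol.
Br at 300° (staggered): no non-H gauche contacts → 0.0 kcal/mol.
Max at 120° (4.7 kcal/mol), min at 300° (0.0 kcal/mol); barrier = 4.7 kcal/mol.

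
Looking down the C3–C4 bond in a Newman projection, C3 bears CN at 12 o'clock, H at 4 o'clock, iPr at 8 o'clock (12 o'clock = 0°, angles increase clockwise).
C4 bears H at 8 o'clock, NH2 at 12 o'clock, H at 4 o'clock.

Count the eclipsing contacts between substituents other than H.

Non-H eclipsing pairs: CN(0°)/NH2(0°) — 1 interaction.

1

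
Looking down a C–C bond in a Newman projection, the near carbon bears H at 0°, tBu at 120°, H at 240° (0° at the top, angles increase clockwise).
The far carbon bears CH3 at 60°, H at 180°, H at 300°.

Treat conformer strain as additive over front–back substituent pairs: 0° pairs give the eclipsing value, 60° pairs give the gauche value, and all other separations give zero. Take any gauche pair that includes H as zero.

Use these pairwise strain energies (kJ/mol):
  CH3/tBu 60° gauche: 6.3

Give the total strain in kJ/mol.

6.3 kJ/mol

This conformer (staggered): tBu(120°)/CH3(60°) gauche 6.3 → 6.3 kJ/mol.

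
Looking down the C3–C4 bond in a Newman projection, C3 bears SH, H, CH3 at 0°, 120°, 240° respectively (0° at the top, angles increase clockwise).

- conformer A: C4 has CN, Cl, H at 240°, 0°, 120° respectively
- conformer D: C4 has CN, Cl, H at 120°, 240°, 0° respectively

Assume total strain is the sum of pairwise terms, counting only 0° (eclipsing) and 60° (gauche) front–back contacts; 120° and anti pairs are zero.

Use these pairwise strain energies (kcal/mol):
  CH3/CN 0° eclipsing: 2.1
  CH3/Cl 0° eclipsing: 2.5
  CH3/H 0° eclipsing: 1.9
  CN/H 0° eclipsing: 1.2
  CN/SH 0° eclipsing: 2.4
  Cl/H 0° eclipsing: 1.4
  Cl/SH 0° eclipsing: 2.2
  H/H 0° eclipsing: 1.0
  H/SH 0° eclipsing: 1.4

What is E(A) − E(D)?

+0.2 kcal/mol

A (eclipsed): SH–Cl eclipsed, H–H eclipsed, CH3–CN eclipsed; 2.2 + 1.0 + 2.1 = 5.3 kcal/mol.
D (eclipsed): SH–H eclipsed, H–CN eclipsed, CH3–Cl eclipsed; 1.4 + 1.2 + 2.5 = 5.1 kcal/mol.
E(A) − E(D) = 5.3 − 5.1 = +0.2 kcal/mol.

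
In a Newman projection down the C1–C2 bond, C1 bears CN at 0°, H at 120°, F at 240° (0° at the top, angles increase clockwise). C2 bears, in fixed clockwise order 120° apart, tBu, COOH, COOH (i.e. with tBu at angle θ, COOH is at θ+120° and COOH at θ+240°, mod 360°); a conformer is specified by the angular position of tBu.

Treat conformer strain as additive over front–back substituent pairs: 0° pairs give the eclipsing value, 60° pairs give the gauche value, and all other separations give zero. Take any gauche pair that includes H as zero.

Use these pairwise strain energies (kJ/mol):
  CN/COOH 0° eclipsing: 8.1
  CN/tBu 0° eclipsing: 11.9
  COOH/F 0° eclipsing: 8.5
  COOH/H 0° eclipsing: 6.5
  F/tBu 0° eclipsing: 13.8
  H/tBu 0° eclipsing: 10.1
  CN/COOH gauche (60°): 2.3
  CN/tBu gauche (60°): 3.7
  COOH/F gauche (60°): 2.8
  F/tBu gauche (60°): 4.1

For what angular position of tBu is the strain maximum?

240°

tBu at 0° (eclipsed): CN(0°)/tBu(0°) eclipsed 11.9; H(120°)/COOH(120°) eclipsed 6.5; F(240°)/COOH(240°) eclipsed 8.5 → 26.9 kJ/mol.
tBu at 60° (staggered): CN(0°)/tBu(60°) gauche 3.7; CN(0°)/COOH(300°) gauche 2.3; F(240°)/COOH(180°) gauche 2.8; F(240°)/COOH(300°) gauche 2.8 → 11.6 kJ/mol.
tBu at 120° (eclipsed): CN(0°)/COOH(0°) eclipsed 8.1; H(120°)/tBu(120°) eclipsed 10.1; F(240°)/COOH(240°) eclipsed 8.5 → 26.7 kJ/mol.
tBu at 180° (staggered): CN(0°)/COOH(300°) gauche 2.3; CN(0°)/COOH(60°) gauche 2.3; F(240°)/tBu(180°) gauche 4.1; F(240°)/COOH(300°) gauche 2.8 → 11.5 kJ/mol.
tBu at 240° (eclipsed): CN(0°)/COOH(0°) eclipsed 8.1; H(120°)/COOH(120°) eclipsed 6.5; F(240°)/tBu(240°) eclipsed 13.8 → 28.4 kJ/mol.
tBu at 300° (staggered): CN(0°)/tBu(300°) gauche 3.7; CN(0°)/COOH(60°) gauche 2.3; F(240°)/tBu(300°) gauche 4.1; F(240°)/COOH(180°) gauche 2.8 → 12.9 kJ/mol.
The maximum (28.4 kJ/mol) occurs with tBu at 240°.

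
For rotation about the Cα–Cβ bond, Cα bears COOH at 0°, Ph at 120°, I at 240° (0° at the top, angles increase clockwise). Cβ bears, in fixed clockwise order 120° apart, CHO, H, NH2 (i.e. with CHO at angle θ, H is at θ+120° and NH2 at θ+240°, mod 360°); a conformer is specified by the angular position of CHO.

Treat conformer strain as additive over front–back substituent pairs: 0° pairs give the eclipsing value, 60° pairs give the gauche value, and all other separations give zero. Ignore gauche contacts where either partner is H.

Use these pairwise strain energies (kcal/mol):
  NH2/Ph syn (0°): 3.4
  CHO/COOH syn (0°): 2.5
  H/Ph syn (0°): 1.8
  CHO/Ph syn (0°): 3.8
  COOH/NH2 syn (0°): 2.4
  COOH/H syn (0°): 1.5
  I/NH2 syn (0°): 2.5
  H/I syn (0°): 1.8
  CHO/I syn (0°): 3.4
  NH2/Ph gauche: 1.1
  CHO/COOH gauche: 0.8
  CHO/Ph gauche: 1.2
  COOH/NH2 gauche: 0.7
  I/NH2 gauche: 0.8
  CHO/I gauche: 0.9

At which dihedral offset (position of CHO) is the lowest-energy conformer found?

60°

CHO at 0° is eclipsed. COOH at 0° is eclipsed with CHO at 0° (2.5); Ph at 120° is eclipsed with H at 120° (1.8); I at 240° is eclipsed with NH2 at 240° (2.5). Total 6.8 kcal/mol.
CHO at 60° is staggered. COOH at 0° is gauche with CHO at 60° (0.8); COOH at 0° is gauche with NH2 at 300° (0.7); Ph at 120° is gauche with CHO at 60° (1.2); I at 240° is gauche with NH2 at 300° (0.8). Total 3.5 kcal/mol.
CHO at 120° is eclipsed. COOH at 0° is eclipsed with NH2 at 0° (2.4); Ph at 120° is eclipsed with CHO at 120° (3.8); I at 240° is eclipsed with H at 240° (1.8). Total 8.0 kcal/mol.
CHO at 180° is staggered. COOH at 0° is gauche with NH2 at 60° (0.7); Ph at 120° is gauche with CHO at 180° (1.2); Ph at 120° is gauche with NH2 at 60° (1.1); I at 240° is gauche with CHO at 180° (0.9). Total 3.9 kcal/mol.
CHO at 240° is eclipsed. COOH at 0° is eclipsed with H at 0° (1.5); Ph at 120° is eclipsed with NH2 at 120° (3.4); I at 240° is eclipsed with CHO at 240° (3.4). Total 8.3 kcal/mol.
CHO at 300° is staggered. COOH at 0° is gauche with CHO at 300° (0.8); Ph at 120° is gauche with NH2 at 180° (1.1); I at 240° is gauche with CHO at 300° (0.9); I at 240° is gauche with NH2 at 180° (0.8). Total 3.6 kcal/mol.
The minimum (3.5 kcal/mol) occurs with CHO at 60°.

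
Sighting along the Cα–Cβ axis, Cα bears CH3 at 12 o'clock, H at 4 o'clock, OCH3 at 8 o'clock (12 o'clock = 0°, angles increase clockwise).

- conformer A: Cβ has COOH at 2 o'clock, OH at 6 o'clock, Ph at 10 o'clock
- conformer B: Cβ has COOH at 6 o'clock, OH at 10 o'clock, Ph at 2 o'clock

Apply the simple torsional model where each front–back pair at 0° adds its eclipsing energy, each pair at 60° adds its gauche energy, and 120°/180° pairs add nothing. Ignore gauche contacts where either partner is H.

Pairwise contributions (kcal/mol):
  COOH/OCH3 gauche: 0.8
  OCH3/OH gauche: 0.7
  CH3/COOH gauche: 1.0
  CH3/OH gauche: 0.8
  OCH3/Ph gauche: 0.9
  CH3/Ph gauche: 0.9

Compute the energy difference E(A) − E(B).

+0.3 kcal/mol

A (staggered): CH3(0°)/COOH(60°) gauche 1.0; CH3(0°)/Ph(300°) gauche 0.9; OCH3(240°)/OH(180°) gauche 0.7; OCH3(240°)/Ph(300°) gauche 0.9 → 3.5 kcal/mol.
B (staggered): CH3(0°)/OH(300°) gauche 0.8; CH3(0°)/Ph(60°) gauche 0.9; OCH3(240°)/COOH(180°) gauche 0.8; OCH3(240°)/OH(300°) gauche 0.7 → 3.2 kcal/mol.
E(A) − E(B) = 3.5 − 3.2 = +0.3 kcal/mol.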